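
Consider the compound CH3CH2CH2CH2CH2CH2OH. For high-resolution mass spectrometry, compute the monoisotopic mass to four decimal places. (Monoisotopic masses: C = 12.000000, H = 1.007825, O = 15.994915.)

Atom tally by fragment:
  CH3 → C:1 H:3
  CH2 → C:1 H:2
  CH2 → C:1 H:2
  CH2 → C:1 H:2
  CH2 → C:1 H:2
  CH2OH → C:1 H:3 O:1
Element totals:
  C: 6
  H: 14
  O: 1
Molecular formula: C6H14O.
  M = 6(12.0) + 14(1.007825) + 15.994915
    = 72.000000 + 14.109550 + 15.994915 = 102.104465

102.1045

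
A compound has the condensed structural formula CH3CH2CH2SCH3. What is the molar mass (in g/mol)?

Element totals:
  C: 4
  H: 10
  S: 1
Molecular formula: C4H10S.
  M = 4(12.011) + 10(1.008) + 32.06
    = 48.044 + 10.080 + 32.060 = 90.184

90.18 g/mol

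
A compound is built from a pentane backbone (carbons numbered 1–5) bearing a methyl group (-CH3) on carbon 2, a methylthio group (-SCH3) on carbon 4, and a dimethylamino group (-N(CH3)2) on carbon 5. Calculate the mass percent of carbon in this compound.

Atom tally by fragment:
  CH3 → C:1 H:3
  CH(CH3) → C:2 H:4
  CH2 → C:1 H:2
  CH(SCH3) → C:2 H:4 S:1
  CH2N(CH3)2 → C:3 H:8 N:1
Element totals:
  C: 9
  H: 21
  N: 1
  S: 1
Molecular formula: C9H21NS.
Molar mass = 175.334 g/mol.
Mass from C: 9 × 12.011 = 108.099 g/mol.
%C = 108.099 / 175.334 × 100 = 61.65%.

61.65%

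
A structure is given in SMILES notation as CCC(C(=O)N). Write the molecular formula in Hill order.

Atom tally by fragment:
  CH3 → C:1 H:3
  CH2 → C:1 H:2
  CH2CONH2 → C:2 H:4 O:1 N:1
Element totals:
  C: 4
  H: 9
  N: 1
  O: 1

C4H9NO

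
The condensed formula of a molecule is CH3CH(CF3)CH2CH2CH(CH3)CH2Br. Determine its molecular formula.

C8H14BrF3

Element totals:
  C: 8
  H: 14
  Br: 1
  F: 3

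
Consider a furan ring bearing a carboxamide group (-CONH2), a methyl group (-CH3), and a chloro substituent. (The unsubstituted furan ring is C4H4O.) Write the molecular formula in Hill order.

Atom tally by fragment:
  furan ring core → C:4 H:4 O:1
  (− 3 ring H displaced by substituents)
  + CONH2 → C:1 H:2 O:1 N:1
  + CH3 → C:1 H:3
  + Cl → Cl:1
Element totals:
  C: 6
  H: 6
  Cl: 1
  N: 1
  O: 2

C6H6ClNO2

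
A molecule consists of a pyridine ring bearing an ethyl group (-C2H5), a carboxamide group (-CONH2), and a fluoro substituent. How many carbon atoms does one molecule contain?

8

Atom tally by fragment:
  pyridine ring core → C:5 H:5 N:1
  (− 3 ring H displaced by substituents)
  + C2H5 → C:2 H:5
  + CONH2 → C:1 H:2 O:1 N:1
  + F → F:1
Element totals:
  C: 8
  H: 9
  F: 1
  N: 2
  O: 1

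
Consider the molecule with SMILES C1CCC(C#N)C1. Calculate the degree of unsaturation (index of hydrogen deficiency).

Atom tally by fragment:
  cyclopentane ring core → C:5 H:10
  (− 1 ring H displaced by substituents)
  + CN → C:1 N:1
Element totals:
  C: 6
  H: 9
  N: 1
Molecular formula: C6H9N.
DoU = (2C + 2 + N − H − X) / 2 = (2·6 + 2 + 1 − 9 − 0) / 2 = 3.

3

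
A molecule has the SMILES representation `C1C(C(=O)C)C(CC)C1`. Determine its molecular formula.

Atom tally by fragment:
  cyclobutane ring core → C:4 H:8
  (− 2 ring H displaced by substituents)
  + COCH3 → C:2 H:3 O:1
  + C2H5 → C:2 H:5
Element totals:
  C: 8
  H: 14
  O: 1

C8H14O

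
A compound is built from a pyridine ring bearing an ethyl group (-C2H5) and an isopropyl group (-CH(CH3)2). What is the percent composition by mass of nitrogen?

9.39%

Atom tally by fragment:
  pyridine ring core → C:5 H:5 N:1
  (− 2 ring H displaced by substituents)
  + C2H5 → C:2 H:5
  + CH(CH3)2 → C:3 H:7
Element totals:
  C: 10
  H: 15
  N: 1
Molecular formula: C10H15N.
Molar mass = 149.237 g/mol.
Mass from N: 1 × 14.007 = 14.007 g/mol.
%N = 14.007 / 149.237 × 100 = 9.39%.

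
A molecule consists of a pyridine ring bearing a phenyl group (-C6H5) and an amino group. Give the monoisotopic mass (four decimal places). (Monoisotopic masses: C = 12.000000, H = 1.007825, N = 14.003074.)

Atom tally by fragment:
  pyridine ring core → C:5 H:5 N:1
  (− 2 ring H displaced by substituents)
  + C6H5 → C:6 H:5
  + NH2 → N:1 H:2
Element totals:
  C: 11
  H: 10
  N: 2
Molecular formula: C11H10N2.
  M = 11(12.0) + 10(1.007825) + 2(14.003074)
    = 132.000000 + 10.078250 + 28.006148 = 170.084398

170.0844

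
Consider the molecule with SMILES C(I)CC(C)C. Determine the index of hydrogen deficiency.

0

Atom tally by fragment:
  ICH2 → C:1 H:2 I:1
  CH2 → C:1 H:2
  CH(CH3) → C:2 H:4
  CH3 → C:1 H:3
Element totals:
  C: 5
  H: 11
  I: 1
Molecular formula: C5H11I.
DoU = (2C + 2 + N − H − X) / 2 = (2·5 + 2 + 0 − 11 − 1) / 2 = 0.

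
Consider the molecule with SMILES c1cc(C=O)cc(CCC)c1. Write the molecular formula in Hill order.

C10H12O

Atom tally by fragment:
  benzene ring core → C:6 H:6
  (− 2 ring H displaced by substituents)
  + CHO → C:1 H:1 O:1
  + CH2CH2CH3 → C:3 H:7
Element totals:
  C: 10
  H: 12
  O: 1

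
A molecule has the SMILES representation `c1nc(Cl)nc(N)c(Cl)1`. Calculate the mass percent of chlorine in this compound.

Atom tally by fragment:
  pyrimidine ring core → C:4 H:4 N:2
  (− 3 ring H displaced by substituents)
  + Cl → Cl:1
  + NH2 → N:1 H:2
  + Cl → Cl:1
Element totals:
  C: 4
  H: 3
  Cl: 2
  N: 3
Molecular formula: C4H3Cl2N3.
Molar mass = 163.989 g/mol.
Mass from Cl: 2 × 35.45 = 70.900 g/mol.
%Cl = 70.900 / 163.989 × 100 = 43.23%.

43.23%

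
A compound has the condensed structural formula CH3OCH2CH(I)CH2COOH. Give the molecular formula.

Atom tally by fragment:
  CH3OCH2 → C:2 H:5 O:1
  CH(I) → C:1 H:1 I:1
  CH2COOH → C:2 H:3 O:2
Element totals:
  C: 5
  H: 9
  I: 1
  O: 3

C5H9IO3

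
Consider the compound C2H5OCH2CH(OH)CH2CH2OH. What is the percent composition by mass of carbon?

Atom tally by fragment:
  C2H5OCH2 → C:3 H:7 O:1
  CH(OH) → C:1 H:2 O:1
  CH2 → C:1 H:2
  CH2OH → C:1 H:3 O:1
Element totals:
  C: 6
  H: 14
  O: 3
Molecular formula: C6H14O3.
Molar mass = 134.175 g/mol.
Mass from C: 6 × 12.011 = 72.066 g/mol.
%C = 72.066 / 134.175 × 100 = 53.71%.

53.71%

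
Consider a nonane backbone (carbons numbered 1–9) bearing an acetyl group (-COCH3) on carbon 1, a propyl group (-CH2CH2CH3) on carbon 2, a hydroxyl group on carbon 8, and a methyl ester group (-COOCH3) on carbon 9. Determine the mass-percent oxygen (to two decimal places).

22.34%

Atom tally by fragment:
  CH3COCH2 → C:3 H:5 O:1
  CH(CH2CH2CH3) → C:4 H:8
  CH2 → C:1 H:2
  CH2 → C:1 H:2
  CH2 → C:1 H:2
  CH2 → C:1 H:2
  CH2 → C:1 H:2
  CH(OH) → C:1 H:2 O:1
  CH2COOCH3 → C:3 H:5 O:2
Element totals:
  C: 16
  H: 30
  O: 4
Molecular formula: C16H30O4.
Molar mass = 286.412 g/mol.
Mass from O: 4 × 15.999 = 63.996 g/mol.
%O = 63.996 / 286.412 × 100 = 22.34%.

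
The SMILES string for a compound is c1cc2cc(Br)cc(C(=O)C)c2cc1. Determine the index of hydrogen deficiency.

8

Atom tally by fragment:
  naphthalene ring system core → C:10 H:8
  (− 2 ring H displaced by substituents)
  + Br → Br:1
  + COCH3 → C:2 H:3 O:1
Element totals:
  C: 12
  H: 9
  Br: 1
  O: 1
Molecular formula: C12H9BrO.
DoU = (2C + 2 + N − H − X) / 2 = (2·12 + 2 + 0 − 9 − 1) / 2 = 8.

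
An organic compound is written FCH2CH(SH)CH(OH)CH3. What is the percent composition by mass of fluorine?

15.30%

Element totals:
  C: 4
  H: 9
  F: 1
  O: 1
  S: 1
Molecular formula: C4H9FOS.
Molar mass = 124.173 g/mol.
Mass from F: 1 × 18.998 = 18.998 g/mol.
%F = 18.998 / 124.173 × 100 = 15.30%.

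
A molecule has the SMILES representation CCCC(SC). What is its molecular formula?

Atom tally by fragment:
  CH3 → C:1 H:3
  CH2 → C:1 H:2
  CH2 → C:1 H:2
  CH2SCH3 → C:2 H:5 S:1
Element totals:
  C: 5
  H: 12
  S: 1

C5H12S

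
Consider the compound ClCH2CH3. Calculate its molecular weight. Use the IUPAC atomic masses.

64.51 g/mol

Atom tally by fragment:
  ClCH2 → C:1 H:2 Cl:1
  CH3 → C:1 H:3
Element totals:
  C: 2
  H: 5
  Cl: 1
Molecular formula: C2H5Cl.
  M = 2(12.011) + 5(1.008) + 35.45
    = 24.022 + 5.040 + 35.450 = 64.512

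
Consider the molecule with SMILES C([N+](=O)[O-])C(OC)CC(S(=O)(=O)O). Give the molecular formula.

Atom tally by fragment:
  O2NCH2 → C:1 H:2 N:1 O:2
  CH(OCH3) → C:2 H:4 O:1
  CH2 → C:1 H:2
  CH2SO3H → C:1 H:3 S:1 O:3
Element totals:
  C: 5
  H: 11
  N: 1
  O: 6
  S: 1

C5H11NO6S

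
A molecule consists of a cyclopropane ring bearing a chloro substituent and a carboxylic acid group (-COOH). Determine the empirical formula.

Atom tally by fragment:
  cyclopropane ring core → C:3 H:6
  (− 2 ring H displaced by substituents)
  + Cl → Cl:1
  + COOH → C:1 H:1 O:2
Element totals:
  C: 4
  H: 5
  Cl: 1
  O: 2
Molecular formula: C4H5ClO2.
gcd of subscripts (4, 1, 5, 2) = 1, so the empirical formula equals the molecular formula.

C4H5ClO2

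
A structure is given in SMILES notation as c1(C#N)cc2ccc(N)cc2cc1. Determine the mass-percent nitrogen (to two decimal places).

Atom tally by fragment:
  naphthalene ring system core → C:10 H:8
  (− 2 ring H displaced by substituents)
  + CN → C:1 N:1
  + NH2 → N:1 H:2
Element totals:
  C: 11
  H: 8
  N: 2
Molecular formula: C11H8N2.
Molar mass = 168.199 g/mol.
Mass from N: 2 × 14.007 = 28.014 g/mol.
%N = 28.014 / 168.199 × 100 = 16.66%.

16.66%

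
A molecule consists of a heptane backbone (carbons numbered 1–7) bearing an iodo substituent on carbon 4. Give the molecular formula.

Atom tally by fragment:
  CH3 → C:1 H:3
  CH2 → C:1 H:2
  CH2 → C:1 H:2
  CH(I) → C:1 H:1 I:1
  CH2 → C:1 H:2
  CH2 → C:1 H:2
  CH3 → C:1 H:3
Element totals:
  C: 7
  H: 15
  I: 1

C7H15I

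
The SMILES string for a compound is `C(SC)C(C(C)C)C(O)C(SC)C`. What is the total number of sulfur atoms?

Atom tally by fragment:
  CH3SCH2 → C:2 H:5 S:1
  CH(CH(CH3)2) → C:4 H:8
  CH(OH) → C:1 H:2 O:1
  CH(SCH3) → C:2 H:4 S:1
  CH3 → C:1 H:3
Element totals:
  C: 10
  H: 22
  O: 1
  S: 2

2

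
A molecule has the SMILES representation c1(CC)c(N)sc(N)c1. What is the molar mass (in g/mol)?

142.22 g/mol

Atom tally by fragment:
  thiophene ring core → C:4 H:4 S:1
  (− 3 ring H displaced by substituents)
  + C2H5 → C:2 H:5
  + NH2 → N:1 H:2
  + NH2 → N:1 H:2
Element totals:
  C: 6
  H: 10
  N: 2
  S: 1
Molecular formula: C6H10N2S.
  M = 6(12.011) + 10(1.008) + 2(14.007) + 32.06
    = 72.066 + 10.080 + 28.014 + 32.060 = 142.220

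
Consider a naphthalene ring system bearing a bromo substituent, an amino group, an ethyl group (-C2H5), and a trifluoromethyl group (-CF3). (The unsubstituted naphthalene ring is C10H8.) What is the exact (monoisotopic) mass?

Atom tally by fragment:
  naphthalene ring system core → C:10 H:8
  (− 4 ring H displaced by substituents)
  + Br → Br:1
  + NH2 → N:1 H:2
  + C2H5 → C:2 H:5
  + CF3 → C:1 F:3
Element totals:
  C: 13
  H: 11
  Br: 1
  F: 3
  N: 1
Molecular formula: C13H11BrF3N.
  M = 13(12.0) + 11(1.007825) + 78.918338 + 3(18.998403) + 14.003074
    = 156.000000 + 11.086075 + 78.918338 + 56.995209 + 14.003074 = 317.002696

317.0027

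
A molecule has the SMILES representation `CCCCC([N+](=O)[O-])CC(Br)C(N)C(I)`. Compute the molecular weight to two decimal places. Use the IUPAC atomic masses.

393.06 g/mol

Atom tally by fragment:
  CH3 → C:1 H:3
  CH2 → C:1 H:2
  CH2 → C:1 H:2
  CH2 → C:1 H:2
  CH(NO2) → C:1 H:1 N:1 O:2
  CH2 → C:1 H:2
  CH(Br) → C:1 H:1 Br:1
  CH(NH2) → C:1 H:3 N:1
  CH2I → C:1 H:2 I:1
Element totals:
  C: 9
  H: 18
  Br: 1
  I: 1
  N: 2
  O: 2
Molecular formula: C9H18BrIN2O2.
  M = 9(12.011) + 18(1.008) + 79.904 + 126.904 + 2(14.007) + 2(15.999)
    = 108.099 + 18.144 + 79.904 + 126.904 + 28.014 + 31.998 = 393.063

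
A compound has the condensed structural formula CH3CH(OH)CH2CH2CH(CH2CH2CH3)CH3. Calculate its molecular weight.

144.26 g/mol

Element totals:
  C: 9
  H: 20
  O: 1
Molecular formula: C9H20O.
  M = 9(12.011) + 20(1.008) + 15.999
    = 108.099 + 20.160 + 15.999 = 144.258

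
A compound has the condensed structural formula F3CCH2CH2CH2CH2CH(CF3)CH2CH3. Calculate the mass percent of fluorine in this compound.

Atom tally by fragment:
  F3CCH2 → C:2 H:2 F:3
  CH2 → C:1 H:2
  CH2 → C:1 H:2
  CH2 → C:1 H:2
  CH(CF3) → C:2 H:1 F:3
  CH2 → C:1 H:2
  CH3 → C:1 H:3
Element totals:
  C: 9
  H: 14
  F: 6
Molecular formula: C9H14F6.
Molar mass = 236.199 g/mol.
Mass from F: 6 × 18.998 = 113.988 g/mol.
%F = 113.988 / 236.199 × 100 = 48.26%.

48.26%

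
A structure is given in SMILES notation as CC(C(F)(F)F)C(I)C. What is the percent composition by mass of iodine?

50.36%

Atom tally by fragment:
  CH3 → C:1 H:3
  CH(CF3) → C:2 H:1 F:3
  CH(I) → C:1 H:1 I:1
  CH3 → C:1 H:3
Element totals:
  C: 5
  H: 8
  F: 3
  I: 1
Molecular formula: C5H8F3I.
Molar mass = 252.017 g/mol.
Mass from I: 1 × 126.904 = 126.904 g/mol.
%I = 126.904 / 252.017 × 100 = 50.36%.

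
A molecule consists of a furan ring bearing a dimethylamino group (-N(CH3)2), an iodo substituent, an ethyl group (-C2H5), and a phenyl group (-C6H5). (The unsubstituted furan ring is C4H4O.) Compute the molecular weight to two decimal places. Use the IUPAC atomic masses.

341.19 g/mol

Atom tally by fragment:
  furan ring core → C:4 H:4 O:1
  (− 4 ring H displaced by substituents)
  + N(CH3)2 → N:1 C:2 H:6
  + I → I:1
  + C2H5 → C:2 H:5
  + C6H5 → C:6 H:5
Element totals:
  C: 14
  H: 16
  I: 1
  N: 1
  O: 1
Molecular formula: C14H16INO.
  M = 14(12.011) + 16(1.008) + 126.904 + 14.007 + 15.999
    = 168.154 + 16.128 + 126.904 + 14.007 + 15.999 = 341.192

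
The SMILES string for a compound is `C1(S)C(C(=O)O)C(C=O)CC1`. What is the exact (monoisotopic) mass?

Atom tally by fragment:
  cyclopentane ring core → C:5 H:10
  (− 3 ring H displaced by substituents)
  + SH → S:1 H:1
  + COOH → C:1 H:1 O:2
  + CHO → C:1 H:1 O:1
Element totals:
  C: 7
  H: 10
  O: 3
  S: 1
Molecular formula: C7H10O3S.
  M = 7(12.0) + 10(1.007825) + 3(15.994915) + 31.972071
    = 84.000000 + 10.078250 + 47.984745 + 31.972071 = 174.035066

174.0351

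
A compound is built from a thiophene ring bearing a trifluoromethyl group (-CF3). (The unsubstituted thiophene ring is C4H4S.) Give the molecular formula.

C5H3F3S

Atom tally by fragment:
  thiophene ring core → C:4 H:4 S:1
  (− 1 ring H displaced by substituents)
  + CF3 → C:1 F:3
Element totals:
  C: 5
  H: 3
  F: 3
  S: 1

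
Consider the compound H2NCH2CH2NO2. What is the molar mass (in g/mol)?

90.08 g/mol

Element totals:
  C: 2
  H: 6
  N: 2
  O: 2
Molecular formula: C2H6N2O2.
  M = 2(12.011) + 6(1.008) + 2(14.007) + 2(15.999)
    = 24.022 + 6.048 + 28.014 + 31.998 = 90.082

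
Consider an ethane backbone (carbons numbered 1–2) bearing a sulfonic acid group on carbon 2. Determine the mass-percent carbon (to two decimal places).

Atom tally by fragment:
  CH3 → C:1 H:3
  CH2SO3H → C:1 H:3 S:1 O:3
Element totals:
  C: 2
  H: 6
  O: 3
  S: 1
Molecular formula: C2H6O3S.
Molar mass = 110.127 g/mol.
Mass from C: 2 × 12.011 = 24.022 g/mol.
%C = 24.022 / 110.127 × 100 = 21.81%.

21.81%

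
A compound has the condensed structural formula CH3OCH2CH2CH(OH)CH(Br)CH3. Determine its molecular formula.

Element totals:
  C: 6
  H: 13
  Br: 1
  O: 2

C6H13BrO2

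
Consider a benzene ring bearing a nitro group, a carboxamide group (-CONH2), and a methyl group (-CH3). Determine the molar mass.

Atom tally by fragment:
  benzene ring core → C:6 H:6
  (− 3 ring H displaced by substituents)
  + NO2 → N:1 O:2
  + CONH2 → C:1 H:2 O:1 N:1
  + CH3 → C:1 H:3
Element totals:
  C: 8
  H: 8
  N: 2
  O: 3
Molecular formula: C8H8N2O3.
  M = 8(12.011) + 8(1.008) + 2(14.007) + 3(15.999)
    = 96.088 + 8.064 + 28.014 + 47.997 = 180.163

180.16 g/mol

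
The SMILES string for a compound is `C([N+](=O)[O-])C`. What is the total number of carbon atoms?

2

Atom tally by fragment:
  O2NCH2 → C:1 H:2 N:1 O:2
  CH3 → C:1 H:3
Element totals:
  C: 2
  H: 5
  N: 1
  O: 2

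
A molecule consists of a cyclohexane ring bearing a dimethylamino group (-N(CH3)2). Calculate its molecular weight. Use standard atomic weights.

127.23 g/mol

Atom tally by fragment:
  cyclohexane ring core → C:6 H:12
  (− 1 ring H displaced by substituents)
  + N(CH3)2 → N:1 C:2 H:6
Element totals:
  C: 8
  H: 17
  N: 1
Molecular formula: C8H17N.
  M = 8(12.011) + 17(1.008) + 14.007
    = 96.088 + 17.136 + 14.007 = 127.231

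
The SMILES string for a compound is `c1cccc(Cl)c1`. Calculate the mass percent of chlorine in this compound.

Atom tally by fragment:
  benzene ring core → C:6 H:6
  (− 1 ring H displaced by substituents)
  + Cl → Cl:1
Element totals:
  C: 6
  H: 5
  Cl: 1
Molecular formula: C6H5Cl.
Molar mass = 112.556 g/mol.
Mass from Cl: 1 × 35.45 = 35.450 g/mol.
%Cl = 35.450 / 112.556 × 100 = 31.50%.

31.50%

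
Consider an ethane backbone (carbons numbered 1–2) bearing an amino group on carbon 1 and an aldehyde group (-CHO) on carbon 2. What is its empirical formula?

C3H7NO

Atom tally by fragment:
  H2NCH2 → C:1 H:4 N:1
  CH2CHO → C:2 H:3 O:1
Element totals:
  C: 3
  H: 7
  N: 1
  O: 1
Molecular formula: C3H7NO.
gcd of subscripts (3, 7, 1, 1) = 1, so the empirical formula equals the molecular formula.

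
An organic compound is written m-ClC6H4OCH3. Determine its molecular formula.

C7H7ClO

Atom tally by fragment:
  benzene ring core → C:6 H:6
  (− 2 ring H displaced by substituents)
  + Cl → Cl:1
  + OCH3 → C:1 H:3 O:1
Element totals:
  C: 7
  H: 7
  Cl: 1
  O: 1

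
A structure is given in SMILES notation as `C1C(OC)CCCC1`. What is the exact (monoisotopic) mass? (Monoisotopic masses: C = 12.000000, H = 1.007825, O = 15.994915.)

Atom tally by fragment:
  cyclohexane ring core → C:6 H:12
  (− 1 ring H displaced by substituents)
  + OCH3 → C:1 H:3 O:1
Element totals:
  C: 7
  H: 14
  O: 1
Molecular formula: C7H14O.
  M = 7(12.0) + 14(1.007825) + 15.994915
    = 84.000000 + 14.109550 + 15.994915 = 114.104465

114.1045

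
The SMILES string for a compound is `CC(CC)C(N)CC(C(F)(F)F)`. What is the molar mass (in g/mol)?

Atom tally by fragment:
  CH3 → C:1 H:3
  CH(C2H5) → C:3 H:6
  CH(NH2) → C:1 H:3 N:1
  CH2 → C:1 H:2
  CH2CF3 → C:2 H:2 F:3
Element totals:
  C: 8
  H: 16
  F: 3
  N: 1
Molecular formula: C8H16F3N.
  M = 8(12.011) + 16(1.008) + 3(18.998) + 14.007
    = 96.088 + 16.128 + 56.994 + 14.007 = 183.217

183.22 g/mol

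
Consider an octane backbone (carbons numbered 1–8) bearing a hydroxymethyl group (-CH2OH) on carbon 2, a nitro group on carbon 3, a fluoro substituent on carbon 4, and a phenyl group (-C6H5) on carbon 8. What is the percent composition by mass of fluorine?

Atom tally by fragment:
  CH3 → C:1 H:3
  CH(CH2OH) → C:2 H:4 O:1
  CH(NO2) → C:1 H:1 N:1 O:2
  CH(F) → C:1 H:1 F:1
  CH2 → C:1 H:2
  CH2 → C:1 H:2
  CH2 → C:1 H:2
  CH2C6H5 → C:7 H:7
Element totals:
  C: 15
  H: 22
  F: 1
  N: 1
  O: 3
Molecular formula: C15H22FNO3.
Molar mass = 283.343 g/mol.
Mass from F: 1 × 18.998 = 18.998 g/mol.
%F = 18.998 / 283.343 × 100 = 6.70%.

6.70%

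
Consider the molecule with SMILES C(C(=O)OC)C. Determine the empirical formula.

C2H4O

Atom tally by fragment:
  CH3OOCCH2 → C:3 H:5 O:2
  CH3 → C:1 H:3
Element totals:
  C: 4
  H: 8
  O: 2
Molecular formula: C4H8O2.
gcd of subscripts = 2; dividing each by 2:
  C: 4/2 = 2
  H: 8/2 = 4
  O: 2/2 = 1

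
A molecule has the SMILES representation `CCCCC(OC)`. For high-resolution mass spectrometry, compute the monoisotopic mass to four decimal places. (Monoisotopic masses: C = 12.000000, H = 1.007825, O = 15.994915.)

Atom tally by fragment:
  CH3 → C:1 H:3
  CH2 → C:1 H:2
  CH2 → C:1 H:2
  CH2 → C:1 H:2
  CH2OCH3 → C:2 H:5 O:1
Element totals:
  C: 6
  H: 14
  O: 1
Molecular formula: C6H14O.
  M = 6(12.0) + 14(1.007825) + 15.994915
    = 72.000000 + 14.109550 + 15.994915 = 102.104465

102.1045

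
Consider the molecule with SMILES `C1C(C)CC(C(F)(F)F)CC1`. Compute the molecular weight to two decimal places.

Atom tally by fragment:
  cyclohexane ring core → C:6 H:12
  (− 2 ring H displaced by substituents)
  + CH3 → C:1 H:3
  + CF3 → C:1 F:3
Element totals:
  C: 8
  H: 13
  F: 3
Molecular formula: C8H13F3.
  M = 8(12.011) + 13(1.008) + 3(18.998)
    = 96.088 + 13.104 + 56.994 = 166.186

166.19 g/mol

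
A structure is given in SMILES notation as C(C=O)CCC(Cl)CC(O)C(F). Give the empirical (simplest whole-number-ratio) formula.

C8H14ClFO2

Atom tally by fragment:
  OHCCH2 → C:2 H:3 O:1
  CH2 → C:1 H:2
  CH2 → C:1 H:2
  CH(Cl) → C:1 H:1 Cl:1
  CH2 → C:1 H:2
  CH(OH) → C:1 H:2 O:1
  CH2F → C:1 H:2 F:1
Element totals:
  C: 8
  H: 14
  Cl: 1
  F: 1
  O: 2
Molecular formula: C8H14ClFO2.
gcd of subscripts (8, 1, 1, 14, 2) = 1, so the empirical formula equals the molecular formula.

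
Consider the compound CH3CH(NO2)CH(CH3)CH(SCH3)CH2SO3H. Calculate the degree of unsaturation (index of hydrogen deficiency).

Atom tally by fragment:
  CH3 → C:1 H:3
  CH(NO2) → C:1 H:1 N:1 O:2
  CH(CH3) → C:2 H:4
  CH(SCH3) → C:2 H:4 S:1
  CH2SO3H → C:1 H:3 S:1 O:3
Element totals:
  C: 7
  H: 15
  N: 1
  O: 5
  S: 2
Molecular formula: C7H15NO5S2.
DoU = (2C + 2 + N − H − X) / 2 = (2·7 + 2 + 1 − 15 − 0) / 2 = 1.

1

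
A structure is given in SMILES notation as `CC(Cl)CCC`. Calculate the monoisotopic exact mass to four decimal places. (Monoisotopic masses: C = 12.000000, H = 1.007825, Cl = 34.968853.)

Atom tally by fragment:
  CH3 → C:1 H:3
  CH(Cl) → C:1 H:1 Cl:1
  CH2 → C:1 H:2
  CH2 → C:1 H:2
  CH3 → C:1 H:3
Element totals:
  C: 5
  H: 11
  Cl: 1
Molecular formula: C5H11Cl.
  M = 5(12.0) + 11(1.007825) + 34.968853
    = 60.000000 + 11.086075 + 34.968853 = 106.054928

106.0549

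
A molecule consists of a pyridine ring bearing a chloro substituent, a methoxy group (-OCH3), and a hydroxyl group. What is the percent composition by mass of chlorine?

22.22%

Atom tally by fragment:
  pyridine ring core → C:5 H:5 N:1
  (− 3 ring H displaced by substituents)
  + Cl → Cl:1
  + OCH3 → C:1 H:3 O:1
  + OH → O:1 H:1
Element totals:
  C: 6
  H: 6
  Cl: 1
  N: 1
  O: 2
Molecular formula: C6H6ClNO2.
Molar mass = 159.569 g/mol.
Mass from Cl: 1 × 35.45 = 35.450 g/mol.
%Cl = 35.450 / 159.569 × 100 = 22.22%.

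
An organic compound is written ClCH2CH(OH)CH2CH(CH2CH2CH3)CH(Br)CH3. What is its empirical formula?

C9H18BrClO

Element totals:
  C: 9
  H: 18
  Br: 1
  Cl: 1
  O: 1
Molecular formula: C9H18BrClO.
gcd of subscripts (1, 9, 1, 18, 1) = 1, so the empirical formula equals the molecular formula.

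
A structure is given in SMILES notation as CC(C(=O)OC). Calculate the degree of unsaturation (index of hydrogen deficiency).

1

Atom tally by fragment:
  CH3 → C:1 H:3
  CH2COOCH3 → C:3 H:5 O:2
Element totals:
  C: 4
  H: 8
  O: 2
Molecular formula: C4H8O2.
DoU = (2C + 2 + N − H − X) / 2 = (2·4 + 2 + 0 − 8 − 0) / 2 = 1.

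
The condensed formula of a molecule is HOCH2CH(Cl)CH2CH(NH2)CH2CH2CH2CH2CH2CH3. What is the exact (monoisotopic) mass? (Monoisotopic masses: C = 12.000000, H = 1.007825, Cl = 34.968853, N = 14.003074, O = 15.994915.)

207.1390

Element totals:
  C: 10
  H: 22
  Cl: 1
  N: 1
  O: 1
Molecular formula: C10H22ClNO.
  M = 10(12.0) + 22(1.007825) + 34.968853 + 14.003074 + 15.994915
    = 120.000000 + 22.172150 + 34.968853 + 14.003074 + 15.994915 = 207.138992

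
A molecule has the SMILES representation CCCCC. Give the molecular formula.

Atom tally by fragment:
  CH3 → C:1 H:3
  CH2 → C:1 H:2
  CH2 → C:1 H:2
  CH2 → C:1 H:2
  CH3 → C:1 H:3
Element totals:
  C: 5
  H: 12

C5H12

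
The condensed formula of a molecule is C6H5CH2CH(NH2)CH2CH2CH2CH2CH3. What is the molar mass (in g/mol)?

Atom tally by fragment:
  C6H5CH2 → C:7 H:7
  CH(NH2) → C:1 H:3 N:1
  CH2 → C:1 H:2
  CH2 → C:1 H:2
  CH2 → C:1 H:2
  CH2 → C:1 H:2
  CH3 → C:1 H:3
Element totals:
  C: 13
  H: 21
  N: 1
Molecular formula: C13H21N.
  M = 13(12.011) + 21(1.008) + 14.007
    = 156.143 + 21.168 + 14.007 = 191.318

191.32 g/mol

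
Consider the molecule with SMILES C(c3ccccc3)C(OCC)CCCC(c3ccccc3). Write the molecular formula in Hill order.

C20H26O

Atom tally by fragment:
  C6H5CH2 → C:7 H:7
  CH(OC2H5) → C:3 H:6 O:1
  CH2 → C:1 H:2
  CH2 → C:1 H:2
  CH2 → C:1 H:2
  CH2C6H5 → C:7 H:7
Element totals:
  C: 20
  H: 26
  O: 1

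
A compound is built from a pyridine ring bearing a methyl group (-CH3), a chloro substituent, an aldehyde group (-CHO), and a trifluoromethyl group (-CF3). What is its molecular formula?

C8H5ClF3NO

Atom tally by fragment:
  pyridine ring core → C:5 H:5 N:1
  (− 4 ring H displaced by substituents)
  + CH3 → C:1 H:3
  + Cl → Cl:1
  + CHO → C:1 H:1 O:1
  + CF3 → C:1 F:3
Element totals:
  C: 8
  H: 5
  Cl: 1
  F: 3
  N: 1
  O: 1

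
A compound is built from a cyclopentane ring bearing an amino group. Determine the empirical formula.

Atom tally by fragment:
  cyclopentane ring core → C:5 H:10
  (− 1 ring H displaced by substituents)
  + NH2 → N:1 H:2
Element totals:
  C: 5
  H: 11
  N: 1
Molecular formula: C5H11N.
gcd of subscripts (5, 11, 1) = 1, so the empirical formula equals the molecular formula.

C5H11N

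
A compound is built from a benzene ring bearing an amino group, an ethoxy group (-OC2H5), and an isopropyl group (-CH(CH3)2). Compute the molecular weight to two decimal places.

179.26 g/mol

Atom tally by fragment:
  benzene ring core → C:6 H:6
  (− 3 ring H displaced by substituents)
  + NH2 → N:1 H:2
  + OC2H5 → C:2 H:5 O:1
  + CH(CH3)2 → C:3 H:7
Element totals:
  C: 11
  H: 17
  N: 1
  O: 1
Molecular formula: C11H17NO.
  M = 11(12.011) + 17(1.008) + 14.007 + 15.999
    = 132.121 + 17.136 + 14.007 + 15.999 = 179.263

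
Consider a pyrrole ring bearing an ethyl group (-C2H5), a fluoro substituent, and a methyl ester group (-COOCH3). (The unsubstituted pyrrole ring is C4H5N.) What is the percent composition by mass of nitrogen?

8.18%

Atom tally by fragment:
  pyrrole ring core → C:4 H:5 N:1
  (− 3 ring H displaced by substituents)
  + C2H5 → C:2 H:5
  + F → F:1
  + COOCH3 → C:2 H:3 O:2
Element totals:
  C: 8
  H: 10
  F: 1
  N: 1
  O: 2
Molecular formula: C8H10FNO2.
Molar mass = 171.171 g/mol.
Mass from N: 1 × 14.007 = 14.007 g/mol.
%N = 14.007 / 171.171 × 100 = 8.18%.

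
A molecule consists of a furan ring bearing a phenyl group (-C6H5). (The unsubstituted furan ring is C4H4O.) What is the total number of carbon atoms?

Atom tally by fragment:
  furan ring core → C:4 H:4 O:1
  (− 1 ring H displaced by substituents)
  + C6H5 → C:6 H:5
Element totals:
  C: 10
  H: 8
  O: 1

10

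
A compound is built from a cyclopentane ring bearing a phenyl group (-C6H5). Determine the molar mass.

146.23 g/mol

Atom tally by fragment:
  cyclopentane ring core → C:5 H:10
  (− 1 ring H displaced by substituents)
  + C6H5 → C:6 H:5
Element totals:
  C: 11
  H: 14
Molecular formula: C11H14.
  M = 11(12.011) + 14(1.008)
    = 132.121 + 14.112 = 146.233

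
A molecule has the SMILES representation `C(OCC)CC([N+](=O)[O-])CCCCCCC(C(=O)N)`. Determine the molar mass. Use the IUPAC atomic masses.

Atom tally by fragment:
  C2H5OCH2 → C:3 H:7 O:1
  CH2 → C:1 H:2
  CH(NO2) → C:1 H:1 N:1 O:2
  CH2 → C:1 H:2
  CH2 → C:1 H:2
  CH2 → C:1 H:2
  CH2 → C:1 H:2
  CH2 → C:1 H:2
  CH2 → C:1 H:2
  CH2CONH2 → C:2 H:4 O:1 N:1
Element totals:
  C: 13
  H: 26
  N: 2
  O: 4
Molecular formula: C13H26N2O4.
  M = 13(12.011) + 26(1.008) + 2(14.007) + 4(15.999)
    = 156.143 + 26.208 + 28.014 + 63.996 = 274.361

274.36 g/mol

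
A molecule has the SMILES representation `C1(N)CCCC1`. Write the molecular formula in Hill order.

Atom tally by fragment:
  cyclopentane ring core → C:5 H:10
  (− 1 ring H displaced by substituents)
  + NH2 → N:1 H:2
Element totals:
  C: 5
  H: 11
  N: 1

C5H11N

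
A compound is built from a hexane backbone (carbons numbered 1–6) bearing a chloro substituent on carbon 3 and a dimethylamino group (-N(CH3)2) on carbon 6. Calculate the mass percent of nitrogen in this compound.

Atom tally by fragment:
  CH3 → C:1 H:3
  CH2 → C:1 H:2
  CH(Cl) → C:1 H:1 Cl:1
  CH2 → C:1 H:2
  CH2 → C:1 H:2
  CH2N(CH3)2 → C:3 H:8 N:1
Element totals:
  C: 8
  H: 18
  Cl: 1
  N: 1
Molecular formula: C8H18ClN.
Molar mass = 163.689 g/mol.
Mass from N: 1 × 14.007 = 14.007 g/mol.
%N = 14.007 / 163.689 × 100 = 8.56%.

8.56%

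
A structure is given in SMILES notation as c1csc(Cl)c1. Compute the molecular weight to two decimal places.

Atom tally by fragment:
  thiophene ring core → C:4 H:4 S:1
  (− 1 ring H displaced by substituents)
  + Cl → Cl:1
Element totals:
  C: 4
  H: 3
  Cl: 1
  S: 1
Molecular formula: C4H3ClS.
  M = 4(12.011) + 3(1.008) + 35.45 + 32.06
    = 48.044 + 3.024 + 35.450 + 32.060 = 118.578

118.58 g/mol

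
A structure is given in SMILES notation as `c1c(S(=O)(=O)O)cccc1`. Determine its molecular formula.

C6H6O3S

Atom tally by fragment:
  benzene ring core → C:6 H:6
  (− 1 ring H displaced by substituents)
  + SO3H → S:1 O:3 H:1
Element totals:
  C: 6
  H: 6
  O: 3
  S: 1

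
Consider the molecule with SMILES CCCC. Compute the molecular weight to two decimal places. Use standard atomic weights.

58.12 g/mol

Atom tally by fragment:
  CH3 → C:1 H:3
  CH2 → C:1 H:2
  CH2 → C:1 H:2
  CH3 → C:1 H:3
Element totals:
  C: 4
  H: 10
Molecular formula: C4H10.
  M = 4(12.011) + 10(1.008)
    = 48.044 + 10.080 = 58.124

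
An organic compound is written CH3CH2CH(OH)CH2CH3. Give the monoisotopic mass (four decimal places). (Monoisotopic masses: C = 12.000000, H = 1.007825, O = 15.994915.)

Atom tally by fragment:
  CH3 → C:1 H:3
  CH2 → C:1 H:2
  CH(OH) → C:1 H:2 O:1
  CH2 → C:1 H:2
  CH3 → C:1 H:3
Element totals:
  C: 5
  H: 12
  O: 1
Molecular formula: C5H12O.
  M = 5(12.0) + 12(1.007825) + 15.994915
    = 60.000000 + 12.093900 + 15.994915 = 88.088815

88.0888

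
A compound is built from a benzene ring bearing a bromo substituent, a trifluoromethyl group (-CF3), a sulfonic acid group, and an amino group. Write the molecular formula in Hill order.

C7H5BrF3NO3S

Atom tally by fragment:
  benzene ring core → C:6 H:6
  (− 4 ring H displaced by substituents)
  + Br → Br:1
  + CF3 → C:1 F:3
  + SO3H → S:1 O:3 H:1
  + NH2 → N:1 H:2
Element totals:
  C: 7
  H: 5
  Br: 1
  F: 3
  N: 1
  O: 3
  S: 1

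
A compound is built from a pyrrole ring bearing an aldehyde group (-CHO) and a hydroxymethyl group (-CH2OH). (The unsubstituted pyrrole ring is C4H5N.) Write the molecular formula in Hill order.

Atom tally by fragment:
  pyrrole ring core → C:4 H:5 N:1
  (− 2 ring H displaced by substituents)
  + CHO → C:1 H:1 O:1
  + CH2OH → C:1 H:3 O:1
Element totals:
  C: 6
  H: 7
  N: 1
  O: 2

C6H7NO2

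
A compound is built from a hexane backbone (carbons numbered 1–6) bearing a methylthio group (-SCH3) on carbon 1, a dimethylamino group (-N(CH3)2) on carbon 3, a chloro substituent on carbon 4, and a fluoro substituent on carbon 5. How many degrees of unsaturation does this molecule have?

Atom tally by fragment:
  CH3SCH2 → C:2 H:5 S:1
  CH2 → C:1 H:2
  CH(N(CH3)2) → C:3 H:7 N:1
  CH(Cl) → C:1 H:1 Cl:1
  CH(F) → C:1 H:1 F:1
  CH3 → C:1 H:3
Element totals:
  C: 9
  H: 19
  Cl: 1
  F: 1
  N: 1
  S: 1
Molecular formula: C9H19ClFNS.
DoU = (2C + 2 + N − H − X) / 2 = (2·9 + 2 + 1 − 19 − 2) / 2 = 0.

0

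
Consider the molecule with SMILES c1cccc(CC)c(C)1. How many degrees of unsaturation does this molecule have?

Atom tally by fragment:
  benzene ring core → C:6 H:6
  (− 2 ring H displaced by substituents)
  + C2H5 → C:2 H:5
  + CH3 → C:1 H:3
Element totals:
  C: 9
  H: 12
Molecular formula: C9H12.
DoU = (2C + 2 + N − H − X) / 2 = (2·9 + 2 + 0 − 12 − 0) / 2 = 4.

4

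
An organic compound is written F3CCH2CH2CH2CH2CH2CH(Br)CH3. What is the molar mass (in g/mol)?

247.10 g/mol

Atom tally by fragment:
  F3CCH2 → C:2 H:2 F:3
  CH2 → C:1 H:2
  CH2 → C:1 H:2
  CH2 → C:1 H:2
  CH2 → C:1 H:2
  CH(Br) → C:1 H:1 Br:1
  CH3 → C:1 H:3
Element totals:
  C: 8
  H: 14
  Br: 1
  F: 3
Molecular formula: C8H14BrF3.
  M = 8(12.011) + 14(1.008) + 79.904 + 3(18.998)
    = 96.088 + 14.112 + 79.904 + 56.994 = 247.098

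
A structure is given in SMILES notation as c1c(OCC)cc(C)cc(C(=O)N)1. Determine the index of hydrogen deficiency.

Atom tally by fragment:
  benzene ring core → C:6 H:6
  (− 3 ring H displaced by substituents)
  + OC2H5 → C:2 H:5 O:1
  + CH3 → C:1 H:3
  + CONH2 → C:1 H:2 O:1 N:1
Element totals:
  C: 10
  H: 13
  N: 1
  O: 2
Molecular formula: C10H13NO2.
DoU = (2C + 2 + N − H − X) / 2 = (2·10 + 2 + 1 − 13 − 0) / 2 = 5.

5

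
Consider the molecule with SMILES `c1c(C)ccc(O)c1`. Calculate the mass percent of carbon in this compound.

Atom tally by fragment:
  benzene ring core → C:6 H:6
  (− 2 ring H displaced by substituents)
  + CH3 → C:1 H:3
  + OH → O:1 H:1
Element totals:
  C: 7
  H: 8
  O: 1
Molecular formula: C7H8O.
Molar mass = 108.140 g/mol.
Mass from C: 7 × 12.011 = 84.077 g/mol.
%C = 84.077 / 108.140 × 100 = 77.75%.

77.75%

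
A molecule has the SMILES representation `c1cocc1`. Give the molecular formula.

Atom tally by fragment:
  furan ring core → C:4 H:4 O:1
Element totals:
  C: 4
  H: 4
  O: 1

C4H4O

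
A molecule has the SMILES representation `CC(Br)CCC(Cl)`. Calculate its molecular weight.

Atom tally by fragment:
  CH3 → C:1 H:3
  CH(Br) → C:1 H:1 Br:1
  CH2 → C:1 H:2
  CH2 → C:1 H:2
  CH2Cl → C:1 H:2 Cl:1
Element totals:
  C: 5
  H: 10
  Br: 1
  Cl: 1
Molecular formula: C5H10BrCl.
  M = 5(12.011) + 10(1.008) + 79.904 + 35.45
    = 60.055 + 10.080 + 79.904 + 35.450 = 185.489

185.49 g/mol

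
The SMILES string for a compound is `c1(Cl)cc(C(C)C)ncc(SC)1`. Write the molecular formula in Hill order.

C9H12ClNS

Atom tally by fragment:
  pyridine ring core → C:5 H:5 N:1
  (− 3 ring H displaced by substituents)
  + Cl → Cl:1
  + CH(CH3)2 → C:3 H:7
  + SCH3 → C:1 H:3 S:1
Element totals:
  C: 9
  H: 12
  Cl: 1
  N: 1
  S: 1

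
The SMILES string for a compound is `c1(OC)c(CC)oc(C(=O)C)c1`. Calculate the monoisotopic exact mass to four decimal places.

168.0786

Atom tally by fragment:
  furan ring core → C:4 H:4 O:1
  (− 3 ring H displaced by substituents)
  + OCH3 → C:1 H:3 O:1
  + C2H5 → C:2 H:5
  + COCH3 → C:2 H:3 O:1
Element totals:
  C: 9
  H: 12
  O: 3
Molecular formula: C9H12O3.
  M = 9(12.0) + 12(1.007825) + 3(15.994915)
    = 108.000000 + 12.093900 + 47.984745 = 168.078645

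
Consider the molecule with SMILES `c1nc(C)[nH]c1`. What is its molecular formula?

C4H6N2

Atom tally by fragment:
  imidazole ring core → C:3 H:4 N:2
  (− 1 ring H displaced by substituents)
  + CH3 → C:1 H:3
Element totals:
  C: 4
  H: 6
  N: 2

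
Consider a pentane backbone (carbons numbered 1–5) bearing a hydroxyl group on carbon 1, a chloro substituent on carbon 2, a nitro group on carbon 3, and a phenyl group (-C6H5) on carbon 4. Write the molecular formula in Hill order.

C11H14ClNO3

Atom tally by fragment:
  HOCH2 → C:1 H:3 O:1
  CH(Cl) → C:1 H:1 Cl:1
  CH(NO2) → C:1 H:1 N:1 O:2
  CH(C6H5) → C:7 H:6
  CH3 → C:1 H:3
Element totals:
  C: 11
  H: 14
  Cl: 1
  N: 1
  O: 3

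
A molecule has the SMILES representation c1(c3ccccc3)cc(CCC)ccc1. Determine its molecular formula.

Atom tally by fragment:
  benzene ring core → C:6 H:6
  (− 2 ring H displaced by substituents)
  + C6H5 → C:6 H:5
  + CH2CH2CH3 → C:3 H:7
Element totals:
  C: 15
  H: 16

C15H16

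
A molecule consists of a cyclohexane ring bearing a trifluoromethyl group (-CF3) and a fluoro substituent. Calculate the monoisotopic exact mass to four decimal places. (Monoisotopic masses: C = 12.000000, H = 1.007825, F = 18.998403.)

170.0719

Atom tally by fragment:
  cyclohexane ring core → C:6 H:12
  (− 2 ring H displaced by substituents)
  + CF3 → C:1 F:3
  + F → F:1
Element totals:
  C: 7
  H: 10
  F: 4
Molecular formula: C7H10F4.
  M = 7(12.0) + 10(1.007825) + 4(18.998403)
    = 84.000000 + 10.078250 + 75.993612 = 170.071862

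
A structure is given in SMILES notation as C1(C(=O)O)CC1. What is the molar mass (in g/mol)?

Atom tally by fragment:
  cyclopropane ring core → C:3 H:6
  (− 1 ring H displaced by substituents)
  + COOH → C:1 H:1 O:2
Element totals:
  C: 4
  H: 6
  O: 2
Molecular formula: C4H6O2.
  M = 4(12.011) + 6(1.008) + 2(15.999)
    = 48.044 + 6.048 + 31.998 = 86.090

86.09 g/mol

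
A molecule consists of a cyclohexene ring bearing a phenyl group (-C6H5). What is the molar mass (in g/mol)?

Atom tally by fragment:
  cyclohexene ring core → C:6 H:10
  (− 1 ring H displaced by substituents)
  + C6H5 → C:6 H:5
Element totals:
  C: 12
  H: 14
Molecular formula: C12H14.
  M = 12(12.011) + 14(1.008)
    = 144.132 + 14.112 = 158.244

158.24 g/mol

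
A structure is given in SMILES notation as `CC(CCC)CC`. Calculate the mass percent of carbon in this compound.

83.90%

Atom tally by fragment:
  CH3 → C:1 H:3
  CH(CH2CH2CH3) → C:4 H:8
  CH2 → C:1 H:2
  CH3 → C:1 H:3
Element totals:
  C: 7
  H: 16
Molecular formula: C7H16.
Molar mass = 100.205 g/mol.
Mass from C: 7 × 12.011 = 84.077 g/mol.
%C = 84.077 / 100.205 × 100 = 83.90%.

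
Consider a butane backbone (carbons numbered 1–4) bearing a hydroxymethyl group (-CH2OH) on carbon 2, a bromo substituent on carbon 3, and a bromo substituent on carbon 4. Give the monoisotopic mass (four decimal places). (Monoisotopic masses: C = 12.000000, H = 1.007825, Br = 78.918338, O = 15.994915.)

Atom tally by fragment:
  CH3 → C:1 H:3
  CH(CH2OH) → C:2 H:4 O:1
  CH(Br) → C:1 H:1 Br:1
  CH2Br → C:1 H:2 Br:1
Element totals:
  C: 5
  H: 10
  Br: 2
  O: 1
Molecular formula: C5H10Br2O.
  M = 5(12.0) + 10(1.007825) + 2(78.918338) + 15.994915
    = 60.000000 + 10.078250 + 157.836676 + 15.994915 = 243.909841

243.9098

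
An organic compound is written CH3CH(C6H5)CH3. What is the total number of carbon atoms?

9

Element totals:
  C: 9
  H: 12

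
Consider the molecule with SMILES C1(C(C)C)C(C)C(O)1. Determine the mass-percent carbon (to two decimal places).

73.63%

Atom tally by fragment:
  cyclopropane ring core → C:3 H:6
  (− 3 ring H displaced by substituents)
  + CH(CH3)2 → C:3 H:7
  + CH3 → C:1 H:3
  + OH → O:1 H:1
Element totals:
  C: 7
  H: 14
  O: 1
Molecular formula: C7H14O.
Molar mass = 114.188 g/mol.
Mass from C: 7 × 12.011 = 84.077 g/mol.
%C = 84.077 / 114.188 × 100 = 73.63%.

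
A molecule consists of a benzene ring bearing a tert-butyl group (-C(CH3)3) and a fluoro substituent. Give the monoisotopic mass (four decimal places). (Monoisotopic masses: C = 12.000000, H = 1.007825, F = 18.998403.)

152.1001

Atom tally by fragment:
  benzene ring core → C:6 H:6
  (− 2 ring H displaced by substituents)
  + C(CH3)3 → C:4 H:9
  + F → F:1
Element totals:
  C: 10
  H: 13
  F: 1
Molecular formula: C10H13F.
  M = 10(12.0) + 13(1.007825) + 18.998403
    = 120.000000 + 13.101725 + 18.998403 = 152.100128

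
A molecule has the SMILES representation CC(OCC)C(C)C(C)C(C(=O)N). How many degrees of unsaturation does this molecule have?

1

Atom tally by fragment:
  CH3 → C:1 H:3
  CH(OC2H5) → C:3 H:6 O:1
  CH(CH3) → C:2 H:4
  CH(CH3) → C:2 H:4
  CH2CONH2 → C:2 H:4 O:1 N:1
Element totals:
  C: 10
  H: 21
  N: 1
  O: 2
Molecular formula: C10H21NO2.
DoU = (2C + 2 + N − H − X) / 2 = (2·10 + 2 + 1 − 21 − 0) / 2 = 1.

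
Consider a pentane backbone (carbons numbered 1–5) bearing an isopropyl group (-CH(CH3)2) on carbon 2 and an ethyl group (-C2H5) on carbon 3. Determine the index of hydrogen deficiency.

Atom tally by fragment:
  CH3 → C:1 H:3
  CH(CH(CH3)2) → C:4 H:8
  CH(C2H5) → C:3 H:6
  CH2 → C:1 H:2
  CH3 → C:1 H:3
Element totals:
  C: 10
  H: 22
Molecular formula: C10H22.
DoU = (2C + 2 + N − H − X) / 2 = (2·10 + 2 + 0 − 22 − 0) / 2 = 0.

0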